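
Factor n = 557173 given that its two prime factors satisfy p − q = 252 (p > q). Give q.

631

Since p = q + 252, we have 557173 = q(q + 252), so q² + 252q − 557173 = 0.
Discriminant: 252² + 4·557173 = 63504 + 2228692 = 2292196; √2292196 = 1514.
q = (−252 + 1514)/2 = 631, and p = q + 252 = 883.
Check: 631 · 883 = 557173.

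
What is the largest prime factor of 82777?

82777 = 23 · 3599
3599 = 59 · 61
61 is prime.
So 82777 = 23 · 59 · 61; the largest prime factor is 61.

61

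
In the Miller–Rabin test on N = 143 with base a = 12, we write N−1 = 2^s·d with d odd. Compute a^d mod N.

143 − 1 = 142 = 2^1 · 71, so d = 71.
12^1 ≡ 12 (mod 143)
12^2 ≡ 12^2 = 144 ≡ 1 (mod 143)
12^4 ≡ 1^2 = 1 ≡ 1 (mod 143)
12^8 ≡ 1^2 = 1 ≡ 1 (mod 143)
12^16 ≡ 1^2 = 1 ≡ 1 (mod 143)
12^32 ≡ 1^2 = 1 ≡ 1 (mod 143)
12^64 ≡ 1^2 = 1 ≡ 1 (mod 143)
71 = 64 + 4 + 2 + 1 in binary powers of 2.
So 12^71 ≡ 1 · 1 · 1 · 12 ≡ 12 (mod 143).
Squaring chain: 12; never reaches −1, so base 12 is a Miller–Rabin witness that 143 is composite.

12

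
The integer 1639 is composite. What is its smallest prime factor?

1639 is odd.
Digit sum 19, not divisible by 3.
Ends in 9: not divisible by 5.
7: 1639 = 7·234 + 1
11: 1639 = 11·149

11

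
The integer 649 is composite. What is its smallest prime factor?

11

649 is odd.
Digit sum 19, not divisible by 3.
Ends in 9: not divisible by 5.
7: 649 = 7·92 + 5
11: 649 = 11·59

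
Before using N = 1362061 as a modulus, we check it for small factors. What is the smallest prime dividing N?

41

1362061 is odd.
Digit sum 19, not divisible by 3.
Ends in 1: not divisible by 5.
7: 1362061 = 7·194580 + 1
11: 1362061 = 11·123823 + 8
13: 1362061 = 13·104773 + 12
17: 1362061 = 17·80121 + 4
19: 1362061 = 19·71687 + 8
23: 1362061 = 23·59220 + 1
29: 1362061 = 29·46967 + 18
31: 1362061 = 31·43937 + 14
37: 1362061 = 37·36812 + 17
41: 1362061 = 41·33221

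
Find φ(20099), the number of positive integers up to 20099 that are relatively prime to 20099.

19800

Factor: 20099 = 101 · 199.
φ(20099) = (101−1) · (199−1) = 100 · 198 = 19800.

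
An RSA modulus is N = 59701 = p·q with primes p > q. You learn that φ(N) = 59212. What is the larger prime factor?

φ(n) = (p−1)(q−1) = n − (p+q) + 1, so p + q = 59701 − 59212 + 1 = 490.
p and q are the roots of t² − 490t + 59701 = 0.
Discriminant: 490² − 4·59701 = 240100 − 238804 = 1296; √1296 = 36.
q = (490 − 36)/2 = 227, p = (490 + 36)/2 = 263.
Check: 227 · 263 = 59701.

263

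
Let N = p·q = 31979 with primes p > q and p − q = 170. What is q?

Since p = q + 170, we have 31979 = q(q + 170), so q² + 170q − 31979 = 0.
Discriminant: 170² + 4·31979 = 28900 + 127916 = 156816; √156816 = 396.
q = (−170 + 396)/2 = 113, and p = q + 170 = 283.
Check: 113 · 283 = 31979.

113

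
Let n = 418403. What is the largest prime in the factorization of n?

83

418403 = 71 · 5893
5893 = 71 · 83
83 is prime.
So 418403 = 71^2 · 83; the largest prime factor is 83.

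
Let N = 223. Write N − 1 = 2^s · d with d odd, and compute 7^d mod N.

223 − 1 = 222 = 2^1 · 111, so d = 111.
7^1 ≡ 7 (mod 223)
7^2 ≡ 7^2 = 49 ≡ 49 (mod 223)
7^4 ≡ 49^2 = 2401 ≡ 171 (mod 223)
7^8 ≡ 171^2 = 29241 ≡ 28 (mod 223)
7^16 ≡ 28^2 = 784 ≡ 115 (mod 223)
7^32 ≡ 115^2 = 13225 ≡ 68 (mod 223)
7^64 ≡ 68^2 = 4624 ≡ 164 (mod 223)
111 = 64 + 32 + 8 + 4 + 2 + 1 in binary powers of 2.
So 7^111 ≡ 164 · 68 · 28 · 171 · 49 · 7 ≡ 1 (mod 223).
Since 7^d ≡ 1 (mod 223), base 7 does not prove 223 composite.

1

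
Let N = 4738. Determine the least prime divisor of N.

2

4738 is even: 2 divides it.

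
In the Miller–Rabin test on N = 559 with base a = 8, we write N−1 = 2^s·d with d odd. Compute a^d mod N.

559 − 1 = 558 = 2^1 · 279, so d = 279.
8^1 ≡ 8 (mod 559)
8^2 ≡ 8^2 = 64 ≡ 64 (mod 559)
8^4 ≡ 64^2 = 4096 ≡ 183 (mod 559)
8^8 ≡ 183^2 = 33489 ≡ 508 (mod 559)
8^16 ≡ 508^2 = 258064 ≡ 365 (mod 559)
8^32 ≡ 365^2 = 133225 ≡ 183 (mod 559)
8^64 ≡ 183^2 = 33489 ≡ 508 (mod 559)
8^128 ≡ 508^2 = 258064 ≡ 365 (mod 559)
8^256 ≡ 365^2 = 133225 ≡ 183 (mod 559)
279 = 256 + 16 + 4 + 2 + 1 in binary powers of 2.
So 8^279 ≡ 183 · 365 · 183 · 64 · 8 ≡ 70 (mod 559).
Squaring chain: 70; never reaches −1, so base 8 is a Miller–Rabin witness that 559 is composite.

70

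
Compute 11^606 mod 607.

11^1 ≡ 11 (mod 607)
11^2 ≡ 11^2 = 121 ≡ 121 (mod 607)
11^4 ≡ 121^2 = 14641 ≡ 73 (mod 607)
11^8 ≡ 73^2 = 5329 ≡ 473 (mod 607)
11^16 ≡ 473^2 = 223729 ≡ 353 (mod 607)
11^32 ≡ 353^2 = 124609 ≡ 174 (mod 607)
11^64 ≡ 174^2 = 30276 ≡ 533 (mod 607)
11^128 ≡ 533^2 = 284089 ≡ 13 (mod 607)
11^256 ≡ 13^2 = 169 ≡ 169 (mod 607)
11^512 ≡ 169^2 = 28561 ≡ 32 (mod 607)
606 = 512 + 64 + 16 + 8 + 4 + 2 in binary powers of 2.
So 11^606 ≡ 32 · 533 · 353 · 473 · 73 · 121 ≡ 1 (mod 607).
Since the result is 1, base 11 gives no evidence that 607 is composite.

1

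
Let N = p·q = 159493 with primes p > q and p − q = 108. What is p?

Since p = q + 108, we have 159493 = q(q + 108), so q² + 108q − 159493 = 0.
Discriminant: 108² + 4·159493 = 11664 + 637972 = 649636; √649636 = 806.
q = (−108 + 806)/2 = 349, and p = q + 108 = 457.
Check: 349 · 457 = 159493.

457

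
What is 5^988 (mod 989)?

5^1 ≡ 5 (mod 989)
5^2 ≡ 5^2 = 25 ≡ 25 (mod 989)
5^4 ≡ 25^2 = 625 ≡ 625 (mod 989)
5^8 ≡ 625^2 = 390625 ≡ 959 (mod 989)
5^16 ≡ 959^2 = 919681 ≡ 900 (mod 989)
5^32 ≡ 900^2 = 810000 ≡ 9 (mod 989)
5^64 ≡ 9^2 = 81 ≡ 81 (mod 989)
5^128 ≡ 81^2 = 6561 ≡ 627 (mod 989)
5^256 ≡ 627^2 = 393129 ≡ 496 (mod 989)
5^512 ≡ 496^2 = 246016 ≡ 744 (mod 989)
988 = 512 + 256 + 128 + 64 + 16 + 8 + 4 in binary powers of 2.
So 5^988 ≡ 744 · 496 · 627 · 81 · 900 · 959 · 625 ≡ 81 (mod 989).
Since 81 ≠ 1, base 5 is a Fermat witness: 989 is composite.

81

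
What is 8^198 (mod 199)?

1

8^1 ≡ 8 (mod 199)
8^2 ≡ 8^2 = 64 ≡ 64 (mod 199)
8^4 ≡ 64^2 = 4096 ≡ 116 (mod 199)
8^8 ≡ 116^2 = 13456 ≡ 123 (mod 199)
8^16 ≡ 123^2 = 15129 ≡ 5 (mod 199)
8^32 ≡ 5^2 = 25 ≡ 25 (mod 199)
8^64 ≡ 25^2 = 625 ≡ 28 (mod 199)
8^128 ≡ 28^2 = 784 ≡ 187 (mod 199)
198 = 128 + 64 + 4 + 2 in binary powers of 2.
So 8^198 ≡ 187 · 28 · 116 · 64 ≡ 1 (mod 199).
Since the result is 1, base 8 gives no evidence that 199 is composite.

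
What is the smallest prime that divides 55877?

55877 is odd.
Digit sum 32, not divisible by 3.
Ends in 7: not divisible by 5.
7: 55877 = 7·7982 + 3
11: 55877 = 11·5079 + 8
13: 55877 = 13·4298 + 3
17: 55877 = 17·3286 + 15
19: 55877 = 19·2940 + 17
23: 55877 = 23·2429 + 10
29: 55877 = 29·1926 + 23
31: 55877 = 31·1802 + 15
37: 55877 = 37·1510 + 7
41: 55877 = 41·1362 + 35
43: 55877 = 43·1299 + 20
47: 55877 = 47·1188 + 41
53: 55877 = 53·1054 + 15
59: 55877 = 59·947 + 4
61: 55877 = 61·916 + 1
67: 55877 = 67·833 + 66
71: 55877 = 71·787

71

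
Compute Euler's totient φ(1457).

1380

Factor: 1457 = 31 · 47.
φ(1457) = (31−1) · (47−1) = 30 · 46 = 1380.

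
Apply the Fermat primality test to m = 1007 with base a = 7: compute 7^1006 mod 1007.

7^1 ≡ 7 (mod 1007)
7^2 ≡ 7^2 = 49 ≡ 49 (mod 1007)
7^4 ≡ 49^2 = 2401 ≡ 387 (mod 1007)
7^8 ≡ 387^2 = 149769 ≡ 733 (mod 1007)
7^16 ≡ 733^2 = 537289 ≡ 558 (mod 1007)
7^32 ≡ 558^2 = 311364 ≡ 201 (mod 1007)
7^64 ≡ 201^2 = 40401 ≡ 121 (mod 1007)
7^128 ≡ 121^2 = 14641 ≡ 543 (mod 1007)
7^256 ≡ 543^2 = 294849 ≡ 805 (mod 1007)
7^512 ≡ 805^2 = 648025 ≡ 524 (mod 1007)
1006 = 512 + 256 + 128 + 64 + 32 + 8 + 4 + 2 in binary powers of 2.
So 7^1006 ≡ 524 · 805 · 543 · 121 · 201 · 733 · 387 · 49 ≡ 577 (mod 1007).
Since 577 ≠ 1, base 7 is a Fermat witness: 1007 is composite.

577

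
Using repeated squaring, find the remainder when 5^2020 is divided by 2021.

883

5^1 ≡ 5 (mod 2021)
5^2 ≡ 5^2 = 25 ≡ 25 (mod 2021)
5^4 ≡ 25^2 = 625 ≡ 625 (mod 2021)
5^8 ≡ 625^2 = 390625 ≡ 572 (mod 2021)
5^16 ≡ 572^2 = 327184 ≡ 1803 (mod 2021)
5^32 ≡ 1803^2 = 3250809 ≡ 1041 (mod 2021)
5^64 ≡ 1041^2 = 1083681 ≡ 425 (mod 2021)
5^128 ≡ 425^2 = 180625 ≡ 756 (mod 2021)
5^256 ≡ 756^2 = 571536 ≡ 1614 (mod 2021)
5^512 ≡ 1614^2 = 2604996 ≡ 1948 (mod 2021)
5^1024 ≡ 1948^2 = 3794704 ≡ 1287 (mod 2021)
2020 = 1024 + 512 + 256 + 128 + 64 + 32 + 4 in binary powers of 2.
So 5^2020 ≡ 1287 · 1948 · 1614 · 756 · 425 · 1041 · 625 ≡ 883 (mod 2021).
Since 883 ≠ 1, base 5 is a Fermat witness: 2021 is composite.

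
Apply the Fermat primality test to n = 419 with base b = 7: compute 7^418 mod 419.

1

7^1 ≡ 7 (mod 419)
7^2 ≡ 7^2 = 49 ≡ 49 (mod 419)
7^4 ≡ 49^2 = 2401 ≡ 306 (mod 419)
7^8 ≡ 306^2 = 93636 ≡ 199 (mod 419)
7^16 ≡ 199^2 = 39601 ≡ 215 (mod 419)
7^32 ≡ 215^2 = 46225 ≡ 135 (mod 419)
7^64 ≡ 135^2 = 18225 ≡ 208 (mod 419)
7^128 ≡ 208^2 = 43264 ≡ 107 (mod 419)
7^256 ≡ 107^2 = 11449 ≡ 136 (mod 419)
418 = 256 + 128 + 32 + 2 in binary powers of 2.
So 7^418 ≡ 136 · 107 · 135 · 49 ≡ 1 (mod 419).
Since the result is 1, base 7 gives no evidence that 419 is composite.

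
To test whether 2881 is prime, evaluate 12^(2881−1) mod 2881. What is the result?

12^1 ≡ 12 (mod 2881)
12^2 ≡ 12^2 = 144 ≡ 144 (mod 2881)
12^4 ≡ 144^2 = 20736 ≡ 569 (mod 2881)
12^8 ≡ 569^2 = 323761 ≡ 1089 (mod 2881)
12^16 ≡ 1089^2 = 1185921 ≡ 1830 (mod 2881)
12^32 ≡ 1830^2 = 3348900 ≡ 1178 (mod 2881)
12^64 ≡ 1178^2 = 1387684 ≡ 1923 (mod 2881)
12^128 ≡ 1923^2 = 3697929 ≡ 1606 (mod 2881)
12^256 ≡ 1606^2 = 2579236 ≡ 741 (mod 2881)
12^512 ≡ 741^2 = 549081 ≡ 1691 (mod 2881)
12^1024 ≡ 1691^2 = 2859481 ≡ 1529 (mod 2881)
12^2048 ≡ 1529^2 = 2337841 ≡ 1350 (mod 2881)
2880 = 2048 + 512 + 256 + 64 in binary powers of 2.
So 12^2880 ≡ 1350 · 1691 · 741 · 1923 ≡ 2744 (mod 2881).
Since 2744 ≠ 1, base 12 is a Fermat witness: 2881 is composite.

2744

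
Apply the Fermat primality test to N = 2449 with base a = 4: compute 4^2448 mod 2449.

4^1 ≡ 4 (mod 2449)
4^2 ≡ 4^2 = 16 ≡ 16 (mod 2449)
4^4 ≡ 16^2 = 256 ≡ 256 (mod 2449)
4^8 ≡ 256^2 = 65536 ≡ 1862 (mod 2449)
4^16 ≡ 1862^2 = 3467044 ≡ 1709 (mod 2449)
4^32 ≡ 1709^2 = 2920681 ≡ 1473 (mod 2449)
4^64 ≡ 1473^2 = 2169729 ≡ 2364 (mod 2449)
4^128 ≡ 2364^2 = 5588496 ≡ 2327 (mod 2449)
4^256 ≡ 2327^2 = 5414929 ≡ 190 (mod 2449)
4^512 ≡ 190^2 = 36100 ≡ 1814 (mod 2449)
4^1024 ≡ 1814^2 = 3290596 ≡ 1589 (mod 2449)
4^2048 ≡ 1589^2 = 2524921 ≡ 2 (mod 2449)
2448 = 2048 + 256 + 128 + 16 in binary powers of 2.
So 4^2448 ≡ 2 · 190 · 2327 · 1709 ≡ 808 (mod 2449).
Since 808 ≠ 1, base 4 is a Fermat witness: 2449 is composite.

808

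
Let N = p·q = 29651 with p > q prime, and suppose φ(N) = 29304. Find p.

199

φ(n) = (p−1)(q−1) = n − (p+q) + 1, so p + q = 29651 − 29304 + 1 = 348.
p and q are the roots of t² − 348t + 29651 = 0.
Discriminant: 348² − 4·29651 = 121104 − 118604 = 2500; √2500 = 50.
q = (348 − 50)/2 = 149, p = (348 + 50)/2 = 199.
Check: 149 · 199 = 29651.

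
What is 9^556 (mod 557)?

9^1 ≡ 9 (mod 557)
9^2 ≡ 9^2 = 81 ≡ 81 (mod 557)
9^4 ≡ 81^2 = 6561 ≡ 434 (mod 557)
9^8 ≡ 434^2 = 188356 ≡ 90 (mod 557)
9^16 ≡ 90^2 = 8100 ≡ 302 (mod 557)
9^32 ≡ 302^2 = 91204 ≡ 413 (mod 557)
9^64 ≡ 413^2 = 170569 ≡ 127 (mod 557)
9^128 ≡ 127^2 = 16129 ≡ 533 (mod 557)
9^256 ≡ 533^2 = 284089 ≡ 19 (mod 557)
9^512 ≡ 19^2 = 361 ≡ 361 (mod 557)
556 = 512 + 32 + 8 + 4 in binary powers of 2.
So 9^556 ≡ 361 · 413 · 90 · 434 ≡ 1 (mod 557).
Since the result is 1, base 9 gives no evidence that 557 is composite.

1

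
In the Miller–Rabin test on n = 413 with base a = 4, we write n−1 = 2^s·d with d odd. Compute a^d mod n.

228

413 − 1 = 412 = 2^2 · 103, so d = 103.
4^1 ≡ 4 (mod 413)
4^2 ≡ 4^2 = 16 ≡ 16 (mod 413)
4^4 ≡ 16^2 = 256 ≡ 256 (mod 413)
4^8 ≡ 256^2 = 65536 ≡ 282 (mod 413)
4^16 ≡ 282^2 = 79524 ≡ 228 (mod 413)
4^32 ≡ 228^2 = 51984 ≡ 359 (mod 413)
4^64 ≡ 359^2 = 128881 ≡ 25 (mod 413)
103 = 64 + 32 + 4 + 2 + 1 in binary powers of 2.
So 4^103 ≡ 25 · 359 · 256 · 16 · 4 ≡ 228 (mod 413).
Squaring chain: 228 → 359; never reaches −1, so base 4 is a Miller–Rabin witness that 413 is composite.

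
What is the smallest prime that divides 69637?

83

69637 is odd.
Digit sum 31, not divisible by 3.
Ends in 7: not divisible by 5.
7: 69637 = 7·9948 + 1
11: 69637 = 11·6330 + 7
13: 69637 = 13·5356 + 9
17: 69637 = 17·4096 + 5
19: 69637 = 19·3665 + 2
23: 69637 = 23·3027 + 16
29: 69637 = 29·2401 + 8
31: 69637 = 31·2246 + 11
37: 69637 = 37·1882 + 3
41: 69637 = 41·1698 + 19
43: 69637 = 43·1619 + 20
47: 69637 = 47·1481 + 30
53: 69637 = 53·1313 + 48
59: 69637 = 59·1180 + 17
61: 69637 = 61·1141 + 36
67: 69637 = 67·1039 + 24
71: 69637 = 71·980 + 57
73: 69637 = 73·953 + 68
79: 69637 = 79·881 + 38
83: 69637 = 83·839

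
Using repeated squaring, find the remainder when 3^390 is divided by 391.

151

3^1 ≡ 3 (mod 391)
3^2 ≡ 3^2 = 9 ≡ 9 (mod 391)
3^4 ≡ 9^2 = 81 ≡ 81 (mod 391)
3^8 ≡ 81^2 = 6561 ≡ 305 (mod 391)
3^16 ≡ 305^2 = 93025 ≡ 358 (mod 391)
3^32 ≡ 358^2 = 128164 ≡ 307 (mod 391)
3^64 ≡ 307^2 = 94249 ≡ 18 (mod 391)
3^128 ≡ 18^2 = 324 ≡ 324 (mod 391)
3^256 ≡ 324^2 = 104976 ≡ 188 (mod 391)
390 = 256 + 128 + 4 + 2 in binary powers of 2.
So 3^390 ≡ 188 · 324 · 81 · 9 ≡ 151 (mod 391).
Since 151 ≠ 1, base 3 is a Fermat witness: 391 is composite.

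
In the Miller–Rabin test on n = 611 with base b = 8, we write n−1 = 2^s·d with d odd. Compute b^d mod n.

611 − 1 = 610 = 2^1 · 305, so d = 305.
8^1 ≡ 8 (mod 611)
8^2 ≡ 8^2 = 64 ≡ 64 (mod 611)
8^4 ≡ 64^2 = 4096 ≡ 430 (mod 611)
8^8 ≡ 430^2 = 184900 ≡ 378 (mod 611)
8^16 ≡ 378^2 = 142884 ≡ 521 (mod 611)
8^32 ≡ 521^2 = 271441 ≡ 157 (mod 611)
8^64 ≡ 157^2 = 24649 ≡ 209 (mod 611)
8^128 ≡ 209^2 = 43681 ≡ 300 (mod 611)
8^256 ≡ 300^2 = 90000 ≡ 183 (mod 611)
305 = 256 + 32 + 16 + 1 in binary powers of 2.
So 8^305 ≡ 183 · 157 · 521 · 8 ≡ 307 (mod 611).
Squaring chain: 307; never reaches −1, so base 8 is a Miller–Rabin witness that 611 is composite.

307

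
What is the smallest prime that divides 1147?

1147 is odd.
Digit sum 13, not divisible by 3.
Ends in 7: not divisible by 5.
7: 1147 = 7·163 + 6
11: 1147 = 11·104 + 3
13: 1147 = 13·88 + 3
17: 1147 = 17·67 + 8
19: 1147 = 19·60 + 7
23: 1147 = 23·49 + 20
29: 1147 = 29·39 + 16
31: 1147 = 31·37

31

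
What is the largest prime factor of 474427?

474427 = 67 · 7081
7081 = 73 · 97
97 is prime.
So 474427 = 67 · 73 · 97; the largest prime factor is 97.

97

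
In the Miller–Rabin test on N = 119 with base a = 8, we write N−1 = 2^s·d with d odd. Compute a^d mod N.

36

119 − 1 = 118 = 2^1 · 59, so d = 59.
8^1 ≡ 8 (mod 119)
8^2 ≡ 8^2 = 64 ≡ 64 (mod 119)
8^4 ≡ 64^2 = 4096 ≡ 50 (mod 119)
8^8 ≡ 50^2 = 2500 ≡ 1 (mod 119)
8^16 ≡ 1^2 = 1 ≡ 1 (mod 119)
8^32 ≡ 1^2 = 1 ≡ 1 (mod 119)
59 = 32 + 16 + 8 + 2 + 1 in binary powers of 2.
So 8^59 ≡ 1 · 1 · 1 · 64 · 8 ≡ 36 (mod 119).
Squaring chain: 36; never reaches −1, so base 8 is a Miller–Rabin witness that 119 is composite.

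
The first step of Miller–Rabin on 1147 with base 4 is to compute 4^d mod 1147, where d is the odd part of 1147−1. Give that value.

529

1147 − 1 = 1146 = 2^1 · 573, so d = 573.
4^1 ≡ 4 (mod 1147)
4^2 ≡ 4^2 = 16 ≡ 16 (mod 1147)
4^4 ≡ 16^2 = 256 ≡ 256 (mod 1147)
4^8 ≡ 256^2 = 65536 ≡ 157 (mod 1147)
4^16 ≡ 157^2 = 24649 ≡ 562 (mod 1147)
4^32 ≡ 562^2 = 315844 ≡ 419 (mod 1147)
4^64 ≡ 419^2 = 175561 ≡ 70 (mod 1147)
4^128 ≡ 70^2 = 4900 ≡ 312 (mod 1147)
4^256 ≡ 312^2 = 97344 ≡ 996 (mod 1147)
4^512 ≡ 996^2 = 992016 ≡ 1008 (mod 1147)
573 = 512 + 32 + 16 + 8 + 4 + 1 in binary powers of 2.
So 4^573 ≡ 1008 · 419 · 562 · 157 · 256 · 4 ≡ 529 (mod 1147).
Squaring chain: 529; never reaches −1, so base 4 is a Miller–Rabin witness that 1147 is composite.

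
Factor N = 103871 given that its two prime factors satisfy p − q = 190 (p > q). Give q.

241

Since p = q + 190, we have 103871 = q(q + 190), so q² + 190q − 103871 = 0.
Discriminant: 190² + 4·103871 = 36100 + 415484 = 451584; √451584 = 672.
q = (−190 + 672)/2 = 241, and p = q + 190 = 431.
Check: 241 · 431 = 103871.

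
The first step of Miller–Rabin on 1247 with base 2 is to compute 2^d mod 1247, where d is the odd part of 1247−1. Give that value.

128

1247 − 1 = 1246 = 2^1 · 623, so d = 623.
2^1 ≡ 2 (mod 1247)
2^2 ≡ 2^2 = 4 ≡ 4 (mod 1247)
2^4 ≡ 4^2 = 16 ≡ 16 (mod 1247)
2^8 ≡ 16^2 = 256 ≡ 256 (mod 1247)
2^16 ≡ 256^2 = 65536 ≡ 692 (mod 1247)
2^32 ≡ 692^2 = 478864 ≡ 16 (mod 1247)
2^64 ≡ 16^2 = 256 ≡ 256 (mod 1247)
2^128 ≡ 256^2 = 65536 ≡ 692 (mod 1247)
2^256 ≡ 692^2 = 478864 ≡ 16 (mod 1247)
2^512 ≡ 16^2 = 256 ≡ 256 (mod 1247)
623 = 512 + 64 + 32 + 8 + 4 + 2 + 1 in binary powers of 2.
So 2^623 ≡ 256 · 256 · 16 · 256 · 16 · 4 · 2 ≡ 128 (mod 1247).
Squaring chain: 128; never reaches −1, so base 2 is a Miller–Rabin witness that 1247 is composite.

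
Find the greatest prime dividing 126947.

126947 = 37 · 3431
3431 = 47 · 73
73 is prime.
So 126947 = 37 · 47 · 73; the largest prime factor is 73.

73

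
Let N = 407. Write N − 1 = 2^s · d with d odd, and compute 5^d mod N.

407 − 1 = 406 = 2^1 · 203, so d = 203.
5^1 ≡ 5 (mod 407)
5^2 ≡ 5^2 = 25 ≡ 25 (mod 407)
5^4 ≡ 25^2 = 625 ≡ 218 (mod 407)
5^8 ≡ 218^2 = 47524 ≡ 312 (mod 407)
5^16 ≡ 312^2 = 97344 ≡ 71 (mod 407)
5^32 ≡ 71^2 = 5041 ≡ 157 (mod 407)
5^64 ≡ 157^2 = 24649 ≡ 229 (mod 407)
5^128 ≡ 229^2 = 52441 ≡ 345 (mod 407)
203 = 128 + 64 + 8 + 2 + 1 in binary powers of 2.
So 5^203 ≡ 345 · 229 · 312 · 25 · 5 ≡ 279 (mod 407).
Squaring chain: 279; never reaches −1, so base 5 is a Miller–Rabin witness that 407 is composite.

279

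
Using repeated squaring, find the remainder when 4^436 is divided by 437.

4^1 ≡ 4 (mod 437)
4^2 ≡ 4^2 = 16 ≡ 16 (mod 437)
4^4 ≡ 16^2 = 256 ≡ 256 (mod 437)
4^8 ≡ 256^2 = 65536 ≡ 423 (mod 437)
4^16 ≡ 423^2 = 178929 ≡ 196 (mod 437)
4^32 ≡ 196^2 = 38416 ≡ 397 (mod 437)
4^64 ≡ 397^2 = 157609 ≡ 289 (mod 437)
4^128 ≡ 289^2 = 83521 ≡ 54 (mod 437)
4^256 ≡ 54^2 = 2916 ≡ 294 (mod 437)
436 = 256 + 128 + 32 + 16 + 4 in binary powers of 2.
So 4^436 ≡ 294 · 54 · 397 · 196 · 256 ≡ 123 (mod 437).
Since 123 ≠ 1, base 4 is a Fermat witness: 437 is composite.

123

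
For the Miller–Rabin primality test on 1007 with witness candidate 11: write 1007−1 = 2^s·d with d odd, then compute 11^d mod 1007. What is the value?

216

1007 − 1 = 1006 = 2^1 · 503, so d = 503.
11^1 ≡ 11 (mod 1007)
11^2 ≡ 11^2 = 121 ≡ 121 (mod 1007)
11^4 ≡ 121^2 = 14641 ≡ 543 (mod 1007)
11^8 ≡ 543^2 = 294849 ≡ 805 (mod 1007)
11^16 ≡ 805^2 = 648025 ≡ 524 (mod 1007)
11^32 ≡ 524^2 = 274576 ≡ 672 (mod 1007)
11^64 ≡ 672^2 = 451584 ≡ 448 (mod 1007)
11^128 ≡ 448^2 = 200704 ≡ 311 (mod 1007)
11^256 ≡ 311^2 = 96721 ≡ 49 (mod 1007)
503 = 256 + 128 + 64 + 32 + 16 + 4 + 2 + 1 in binary powers of 2.
So 11^503 ≡ 49 · 311 · 448 · 672 · 524 · 543 · 121 · 11 ≡ 216 (mod 1007).
Squaring chain: 216; never reaches −1, so base 11 is a Miller–Rabin witness that 1007 is composite.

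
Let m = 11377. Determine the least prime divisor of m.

31

11377 is odd.
Digit sum 19, not divisible by 3.
Ends in 7: not divisible by 5.
7: 11377 = 7·1625 + 2
11: 11377 = 11·1034 + 3
13: 11377 = 13·875 + 2
17: 11377 = 17·669 + 4
19: 11377 = 19·598 + 15
23: 11377 = 23·494 + 15
29: 11377 = 29·392 + 9
31: 11377 = 31·367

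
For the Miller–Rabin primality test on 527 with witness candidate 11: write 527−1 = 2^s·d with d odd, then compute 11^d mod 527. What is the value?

105

527 − 1 = 526 = 2^1 · 263, so d = 263.
11^1 ≡ 11 (mod 527)
11^2 ≡ 11^2 = 121 ≡ 121 (mod 527)
11^4 ≡ 121^2 = 14641 ≡ 412 (mod 527)
11^8 ≡ 412^2 = 169744 ≡ 50 (mod 527)
11^16 ≡ 50^2 = 2500 ≡ 392 (mod 527)
11^32 ≡ 392^2 = 153664 ≡ 307 (mod 527)
11^64 ≡ 307^2 = 94249 ≡ 443 (mod 527)
11^128 ≡ 443^2 = 196249 ≡ 205 (mod 527)
11^256 ≡ 205^2 = 42025 ≡ 392 (mod 527)
263 = 256 + 4 + 2 + 1 in binary powers of 2.
So 11^263 ≡ 392 · 412 · 121 · 11 ≡ 105 (mod 527).
Squaring chain: 105; never reaches −1, so base 11 is a Miller–Rabin witness that 527 is composite.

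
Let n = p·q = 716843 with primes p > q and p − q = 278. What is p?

997

Since p = q + 278, we have 716843 = q(q + 278), so q² + 278q − 716843 = 0.
Discriminant: 278² + 4·716843 = 77284 + 2867372 = 2944656; √2944656 = 1716.
q = (−278 + 1716)/2 = 719, and p = q + 278 = 997.
Check: 719 · 997 = 716843.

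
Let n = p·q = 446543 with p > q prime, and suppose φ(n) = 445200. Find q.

φ(n) = (p−1)(q−1) = n − (p+q) + 1, so p + q = 446543 − 445200 + 1 = 1344.
p and q are the roots of t² − 1344t + 446543 = 0.
Discriminant: 1344² − 4·446543 = 1806336 − 1786172 = 20164; √20164 = 142.
q = (1344 − 142)/2 = 601, p = (1344 + 142)/2 = 743.
Check: 601 · 743 = 446543.

601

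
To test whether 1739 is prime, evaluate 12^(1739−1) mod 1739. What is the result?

382

12^1 ≡ 12 (mod 1739)
12^2 ≡ 12^2 = 144 ≡ 144 (mod 1739)
12^4 ≡ 144^2 = 20736 ≡ 1607 (mod 1739)
12^8 ≡ 1607^2 = 2582449 ≡ 34 (mod 1739)
12^16 ≡ 34^2 = 1156 ≡ 1156 (mod 1739)
12^32 ≡ 1156^2 = 1336336 ≡ 784 (mod 1739)
12^64 ≡ 784^2 = 614656 ≡ 789 (mod 1739)
12^128 ≡ 789^2 = 622521 ≡ 1698 (mod 1739)
12^256 ≡ 1698^2 = 2883204 ≡ 1681 (mod 1739)
12^512 ≡ 1681^2 = 2825761 ≡ 1625 (mod 1739)
12^1024 ≡ 1625^2 = 2640625 ≡ 823 (mod 1739)
1738 = 1024 + 512 + 128 + 64 + 8 + 2 in binary powers of 2.
So 12^1738 ≡ 823 · 1625 · 1698 · 789 · 34 · 144 ≡ 382 (mod 1739).
Since 382 ≠ 1, base 12 is a Fermat witness: 1739 is composite.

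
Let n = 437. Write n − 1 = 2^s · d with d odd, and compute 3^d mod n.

307

437 − 1 = 436 = 2^2 · 109, so d = 109.
3^1 ≡ 3 (mod 437)
3^2 ≡ 3^2 = 9 ≡ 9 (mod 437)
3^4 ≡ 9^2 = 81 ≡ 81 (mod 437)
3^8 ≡ 81^2 = 6561 ≡ 6 (mod 437)
3^16 ≡ 6^2 = 36 ≡ 36 (mod 437)
3^32 ≡ 36^2 = 1296 ≡ 422 (mod 437)
3^64 ≡ 422^2 = 178084 ≡ 225 (mod 437)
109 = 64 + 32 + 8 + 4 + 1 in binary powers of 2.
So 3^109 ≡ 225 · 422 · 6 · 81 · 3 ≡ 307 (mod 437).
Squaring chain: 307 → 294; never reaches −1, so base 3 is a Miller–Rabin witness that 437 is composite.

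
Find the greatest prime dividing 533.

41

533 = 13 · 41
41 is prime.
So 533 = 13 · 41; the largest prime factor is 41.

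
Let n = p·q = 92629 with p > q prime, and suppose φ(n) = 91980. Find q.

φ(n) = (p−1)(q−1) = n − (p+q) + 1, so p + q = 92629 − 91980 + 1 = 650.
p and q are the roots of t² − 650t + 92629 = 0.
Discriminant: 650² − 4·92629 = 422500 − 370516 = 51984; √51984 = 228.
q = (650 − 228)/2 = 211, p = (650 + 228)/2 = 439.
Check: 211 · 439 = 92629.

211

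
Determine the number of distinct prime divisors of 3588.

4

3588 = 2^2 · 897
897 = 3 · 299
299 = 13 · 23
3588 = 2^2 · 3 · 13 · 23, which has 4 distinct prime factors.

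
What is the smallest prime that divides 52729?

67

52729 is odd.
Digit sum 25, not divisible by 3.
Ends in 9: not divisible by 5.
7: 52729 = 7·7532 + 5
11: 52729 = 11·4793 + 6
13: 52729 = 13·4056 + 1
17: 52729 = 17·3101 + 12
19: 52729 = 19·2775 + 4
23: 52729 = 23·2292 + 13
29: 52729 = 29·1818 + 7
31: 52729 = 31·1700 + 29
37: 52729 = 37·1425 + 4
41: 52729 = 41·1286 + 3
43: 52729 = 43·1226 + 11
47: 52729 = 47·1121 + 42
53: 52729 = 53·994 + 47
59: 52729 = 59·893 + 42
61: 52729 = 61·864 + 25
67: 52729 = 67·787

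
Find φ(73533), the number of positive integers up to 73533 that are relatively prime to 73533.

48384

Factor: 73533 = 3 · 127 · 193.
φ(73533) = (3−1) · (127−1) · (193−1) = 2 · 126 · 192 = 48384.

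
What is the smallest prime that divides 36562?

2

36562 is even: 2 divides it.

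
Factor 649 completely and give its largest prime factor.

649 = 11 · 59
59 is prime.
So 649 = 11 · 59; the largest prime factor is 59.

59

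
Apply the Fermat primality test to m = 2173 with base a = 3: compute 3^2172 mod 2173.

122

3^1 ≡ 3 (mod 2173)
3^2 ≡ 3^2 = 9 ≡ 9 (mod 2173)
3^4 ≡ 9^2 = 81 ≡ 81 (mod 2173)
3^8 ≡ 81^2 = 6561 ≡ 42 (mod 2173)
3^16 ≡ 42^2 = 1764 ≡ 1764 (mod 2173)
3^32 ≡ 1764^2 = 3111696 ≡ 2133 (mod 2173)
3^64 ≡ 2133^2 = 4549689 ≡ 1600 (mod 2173)
3^128 ≡ 1600^2 = 2560000 ≡ 206 (mod 2173)
3^256 ≡ 206^2 = 42436 ≡ 1149 (mod 2173)
3^512 ≡ 1149^2 = 1320201 ≡ 1190 (mod 2173)
3^1024 ≡ 1190^2 = 1416100 ≡ 1477 (mod 2173)
3^2048 ≡ 1477^2 = 2181529 ≡ 2010 (mod 2173)
2172 = 2048 + 64 + 32 + 16 + 8 + 4 in binary powers of 2.
So 3^2172 ≡ 2010 · 1600 · 2133 · 1764 · 42 · 81 ≡ 122 (mod 2173).
Since 122 ≠ 1, base 3 is a Fermat witness: 2173 is composite.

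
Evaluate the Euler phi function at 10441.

Factor: 10441 = 53 · 197.
φ(10441) = (53−1) · (197−1) = 52 · 196 = 10192.

10192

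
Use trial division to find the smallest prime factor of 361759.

43

361759 is odd.
Digit sum 31, not divisible by 3.
Ends in 9: not divisible by 5.
7: 361759 = 7·51679 + 6
11: 361759 = 11·32887 + 2
13: 361759 = 13·27827 + 8
17: 361759 = 17·21279 + 16
19: 361759 = 19·19039 + 18
23: 361759 = 23·15728 + 15
29: 361759 = 29·12474 + 13
31: 361759 = 31·11669 + 20
37: 361759 = 37·9777 + 10
41: 361759 = 41·8823 + 16
43: 361759 = 43·8413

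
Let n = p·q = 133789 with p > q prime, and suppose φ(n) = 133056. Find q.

337

φ(n) = (p−1)(q−1) = n − (p+q) + 1, so p + q = 133789 − 133056 + 1 = 734.
p and q are the roots of t² − 734t + 133789 = 0.
Discriminant: 734² − 4·133789 = 538756 − 535156 = 3600; √3600 = 60.
q = (734 − 60)/2 = 337, p = (734 + 60)/2 = 397.
Check: 337 · 397 = 133789.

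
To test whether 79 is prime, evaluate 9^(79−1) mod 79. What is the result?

1

9^1 ≡ 9 (mod 79)
9^2 ≡ 9^2 = 81 ≡ 2 (mod 79)
9^4 ≡ 2^2 = 4 ≡ 4 (mod 79)
9^8 ≡ 4^2 = 16 ≡ 16 (mod 79)
9^16 ≡ 16^2 = 256 ≡ 19 (mod 79)
9^32 ≡ 19^2 = 361 ≡ 45 (mod 79)
9^64 ≡ 45^2 = 2025 ≡ 50 (mod 79)
78 = 64 + 8 + 4 + 2 in binary powers of 2.
So 9^78 ≡ 50 · 16 · 4 · 2 ≡ 1 (mod 79).
Since the result is 1, base 9 gives no evidence that 79 is composite.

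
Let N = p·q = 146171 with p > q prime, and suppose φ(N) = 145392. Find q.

φ(n) = (p−1)(q−1) = n − (p+q) + 1, so p + q = 146171 − 145392 + 1 = 780.
p and q are the roots of t² − 780t + 146171 = 0.
Discriminant: 780² − 4·146171 = 608400 − 584684 = 23716; √23716 = 154.
q = (780 − 154)/2 = 313, p = (780 + 154)/2 = 467.
Check: 313 · 467 = 146171.

313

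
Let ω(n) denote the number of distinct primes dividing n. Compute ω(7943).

7943 = 13^2 · 47
7943 = 13^2 · 47, which has 2 distinct prime factors.

2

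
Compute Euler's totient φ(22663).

Factor: 22663 = 131 · 173.
φ(22663) = (131−1) · (173−1) = 130 · 172 = 22360.

22360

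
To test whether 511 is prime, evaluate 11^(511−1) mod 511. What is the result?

11^1 ≡ 11 (mod 511)
11^2 ≡ 11^2 = 121 ≡ 121 (mod 511)
11^4 ≡ 121^2 = 14641 ≡ 333 (mod 511)
11^8 ≡ 333^2 = 110889 ≡ 2 (mod 511)
11^16 ≡ 2^2 = 4 ≡ 4 (mod 511)
11^32 ≡ 4^2 = 16 ≡ 16 (mod 511)
11^64 ≡ 16^2 = 256 ≡ 256 (mod 511)
11^128 ≡ 256^2 = 65536 ≡ 128 (mod 511)
11^256 ≡ 128^2 = 16384 ≡ 32 (mod 511)
510 = 256 + 128 + 64 + 32 + 16 + 8 + 4 + 2 in binary powers of 2.
So 11^510 ≡ 32 · 128 · 256 · 16 · 4 · 2 · 333 · 121 ≡ 435 (mod 511).
Since 435 ≠ 1, base 11 is a Fermat witness: 511 is composite.

435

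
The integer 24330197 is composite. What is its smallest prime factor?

24330197 is odd.
Digit sum 29, not divisible by 3.
Ends in 7: not divisible by 5.
7: 24330197 = 7·3475742 + 3
11: 24330197 = 11·2211836 + 1
13: 24330197 = 13·1871553 + 8
17: 24330197 = 17·1431188 + 1
19: 24330197 = 19·1280536 + 13
23: 24330197 = 23·1057834 + 15
29: 24330197 = 29·838972 + 9
31: 24330197 = 31·784845 + 2
37: 24330197 = 37·657572 + 33
41: 24330197 = 41·593419 + 18
43: 24330197 = 43·565818 + 23
47: 24330197 = 47·517663 + 36
53: 24330197 = 53·459060 + 17
59: 24330197 = 59·412376 + 13
61: 24330197 = 61·398855 + 42
67: 24330197 = 67·363137 + 18
71: 24330197 = 71·342678 + 59
73: 24330197 = 73·333290 + 27
79: 24330197 = 79·307977 + 14
83: 24330197 = 83·293134 + 75
89: 24330197 = 89·273373

89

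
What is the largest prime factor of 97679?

97679 = 19 · 5141
5141 = 53 · 97
97 is prime.
So 97679 = 19 · 53 · 97; the largest prime factor is 97.

97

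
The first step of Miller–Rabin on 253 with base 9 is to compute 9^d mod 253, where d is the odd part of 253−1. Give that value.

253 − 1 = 252 = 2^2 · 63, so d = 63.
9^1 ≡ 9 (mod 253)
9^2 ≡ 9^2 = 81 ≡ 81 (mod 253)
9^4 ≡ 81^2 = 6561 ≡ 236 (mod 253)
9^8 ≡ 236^2 = 55696 ≡ 36 (mod 253)
9^16 ≡ 36^2 = 1296 ≡ 31 (mod 253)
9^32 ≡ 31^2 = 961 ≡ 202 (mod 253)
63 = 32 + 16 + 8 + 4 + 2 + 1 in binary powers of 2.
So 9^63 ≡ 202 · 31 · 36 · 236 · 81 · 9 ≡ 36 (mod 253).
Squaring chain: 36 → 31; never reaches −1, so base 9 is a Miller–Rabin witness that 253 is composite.

36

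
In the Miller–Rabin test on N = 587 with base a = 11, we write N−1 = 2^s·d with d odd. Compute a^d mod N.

586

587 − 1 = 586 = 2^1 · 293, so d = 293.
11^1 ≡ 11 (mod 587)
11^2 ≡ 11^2 = 121 ≡ 121 (mod 587)
11^4 ≡ 121^2 = 14641 ≡ 553 (mod 587)
11^8 ≡ 553^2 = 305809 ≡ 569 (mod 587)
11^16 ≡ 569^2 = 323761 ≡ 324 (mod 587)
11^32 ≡ 324^2 = 104976 ≡ 490 (mod 587)
11^64 ≡ 490^2 = 240100 ≡ 17 (mod 587)
11^128 ≡ 17^2 = 289 ≡ 289 (mod 587)
11^256 ≡ 289^2 = 83521 ≡ 167 (mod 587)
293 = 256 + 32 + 4 + 1 in binary powers of 2.
So 11^293 ≡ 167 · 490 · 553 · 11 ≡ 586 (mod 587).
Since 11^d ≡ 586 (mod 587), base 11 does not prove 587 composite.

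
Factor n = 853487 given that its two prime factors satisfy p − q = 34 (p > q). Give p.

941

Since p = q + 34, we have 853487 = q(q + 34), so q² + 34q − 853487 = 0.
Discriminant: 34² + 4·853487 = 1156 + 3413948 = 3415104; √3415104 = 1848.
q = (−34 + 1848)/2 = 907, and p = q + 34 = 941.
Check: 907 · 941 = 853487.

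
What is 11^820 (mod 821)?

11^1 ≡ 11 (mod 821)
11^2 ≡ 11^2 = 121 ≡ 121 (mod 821)
11^4 ≡ 121^2 = 14641 ≡ 684 (mod 821)
11^8 ≡ 684^2 = 467856 ≡ 707 (mod 821)
11^16 ≡ 707^2 = 499849 ≡ 681 (mod 821)
11^32 ≡ 681^2 = 463761 ≡ 717 (mod 821)
11^64 ≡ 717^2 = 514089 ≡ 143 (mod 821)
11^128 ≡ 143^2 = 20449 ≡ 745 (mod 821)
11^256 ≡ 745^2 = 555025 ≡ 29 (mod 821)
11^512 ≡ 29^2 = 841 ≡ 20 (mod 821)
820 = 512 + 256 + 32 + 16 + 4 in binary powers of 2.
So 11^820 ≡ 20 · 29 · 717 · 681 · 684 ≡ 1 (mod 821).
Since the result is 1, base 11 gives no evidence that 821 is composite.

1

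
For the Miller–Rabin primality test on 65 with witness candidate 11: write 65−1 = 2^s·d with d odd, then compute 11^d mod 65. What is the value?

65 − 1 = 64 = 2^6 · 1, so d = 1.
11^1 ≡ 11 (mod 65)
1 = 1 in binary powers of 2.
So 11^1 ≡ 11 ≡ 11 (mod 65).
Squaring chain: 11 → 56 → 16 → 61 → 16 → 61; never reaches −1, so base 11 is a Miller–Rabin witness that 65 is composite.

11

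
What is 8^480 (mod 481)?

1

8^1 ≡ 8 (mod 481)
8^2 ≡ 8^2 = 64 ≡ 64 (mod 481)
8^4 ≡ 64^2 = 4096 ≡ 248 (mod 481)
8^8 ≡ 248^2 = 61504 ≡ 417 (mod 481)
8^16 ≡ 417^2 = 173889 ≡ 248 (mod 481)
8^32 ≡ 248^2 = 61504 ≡ 417 (mod 481)
8^64 ≡ 417^2 = 173889 ≡ 248 (mod 481)
8^128 ≡ 248^2 = 61504 ≡ 417 (mod 481)
8^256 ≡ 417^2 = 173889 ≡ 248 (mod 481)
480 = 256 + 128 + 64 + 32 in binary powers of 2.
So 8^480 ≡ 248 · 417 · 248 · 417 ≡ 1 (mod 481).
Since the result is 1, base 8 gives no evidence that 481 is composite.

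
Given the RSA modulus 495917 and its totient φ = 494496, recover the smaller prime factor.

φ(n) = (p−1)(q−1) = n − (p+q) + 1, so p + q = 495917 − 494496 + 1 = 1422.
p and q are the roots of t² − 1422t + 495917 = 0.
Discriminant: 1422² − 4·495917 = 2022084 − 1983668 = 38416; √38416 = 196.
q = (1422 − 196)/2 = 613, p = (1422 + 196)/2 = 809.
Check: 613 · 809 = 495917.

613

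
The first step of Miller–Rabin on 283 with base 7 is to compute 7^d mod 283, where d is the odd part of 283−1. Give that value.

1

283 − 1 = 282 = 2^1 · 141, so d = 141.
7^1 ≡ 7 (mod 283)
7^2 ≡ 7^2 = 49 ≡ 49 (mod 283)
7^4 ≡ 49^2 = 2401 ≡ 137 (mod 283)
7^8 ≡ 137^2 = 18769 ≡ 91 (mod 283)
7^16 ≡ 91^2 = 8281 ≡ 74 (mod 283)
7^32 ≡ 74^2 = 5476 ≡ 99 (mod 283)
7^64 ≡ 99^2 = 9801 ≡ 179 (mod 283)
7^128 ≡ 179^2 = 32041 ≡ 62 (mod 283)
141 = 128 + 8 + 4 + 1 in binary powers of 2.
So 7^141 ≡ 62 · 91 · 137 · 7 ≡ 1 (mod 283).
Since 7^d ≡ 1 (mod 283), base 7 does not prove 283 composite.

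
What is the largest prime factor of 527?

527 = 17 · 31
31 is prime.
So 527 = 17 · 31; the largest prime factor is 31.

31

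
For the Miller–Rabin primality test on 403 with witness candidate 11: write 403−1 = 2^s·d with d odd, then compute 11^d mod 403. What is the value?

403 − 1 = 402 = 2^1 · 201, so d = 201.
11^1 ≡ 11 (mod 403)
11^2 ≡ 11^2 = 121 ≡ 121 (mod 403)
11^4 ≡ 121^2 = 14641 ≡ 133 (mod 403)
11^8 ≡ 133^2 = 17689 ≡ 360 (mod 403)
11^16 ≡ 360^2 = 129600 ≡ 237 (mod 403)
11^32 ≡ 237^2 = 56169 ≡ 152 (mod 403)
11^64 ≡ 152^2 = 23104 ≡ 133 (mod 403)
11^128 ≡ 133^2 = 17689 ≡ 360 (mod 403)
201 = 128 + 64 + 8 + 1 in binary powers of 2.
So 11^201 ≡ 360 · 133 · 360 · 11 ≡ 151 (mod 403).
Squaring chain: 151; never reaches −1, so base 11 is a Miller–Rabin witness that 403 is composite.

151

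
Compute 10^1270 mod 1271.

10^1 ≡ 10 (mod 1271)
10^2 ≡ 10^2 = 100 ≡ 100 (mod 1271)
10^4 ≡ 100^2 = 10000 ≡ 1103 (mod 1271)
10^8 ≡ 1103^2 = 1216609 ≡ 262 (mod 1271)
10^16 ≡ 262^2 = 68644 ≡ 10 (mod 1271)
10^32 ≡ 10^2 = 100 ≡ 100 (mod 1271)
10^64 ≡ 100^2 = 10000 ≡ 1103 (mod 1271)
10^128 ≡ 1103^2 = 1216609 ≡ 262 (mod 1271)
10^256 ≡ 262^2 = 68644 ≡ 10 (mod 1271)
10^512 ≡ 10^2 = 100 ≡ 100 (mod 1271)
10^1024 ≡ 100^2 = 10000 ≡ 1103 (mod 1271)
1270 = 1024 + 128 + 64 + 32 + 16 + 4 + 2 in binary powers of 2.
So 10^1270 ≡ 1103 · 262 · 1103 · 100 · 10 · 1103 · 100 ≡ 780 (mod 1271).
Since 780 ≠ 1, base 10 is a Fermat witness: 1271 is composite.

780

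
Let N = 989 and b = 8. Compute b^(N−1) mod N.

8^1 ≡ 8 (mod 989)
8^2 ≡ 8^2 = 64 ≡ 64 (mod 989)
8^4 ≡ 64^2 = 4096 ≡ 140 (mod 989)
8^8 ≡ 140^2 = 19600 ≡ 809 (mod 989)
8^16 ≡ 809^2 = 654481 ≡ 752 (mod 989)
8^32 ≡ 752^2 = 565504 ≡ 785 (mod 989)
8^64 ≡ 785^2 = 616225 ≡ 78 (mod 989)
8^128 ≡ 78^2 = 6084 ≡ 150 (mod 989)
8^256 ≡ 150^2 = 22500 ≡ 742 (mod 989)
8^512 ≡ 742^2 = 550564 ≡ 680 (mod 989)
988 = 512 + 256 + 128 + 64 + 16 + 8 + 4 in binary powers of 2.
So 8^988 ≡ 680 · 742 · 150 · 78 · 752 · 809 · 140 ≡ 78 (mod 989).
Since 78 ≠ 1, base 8 is a Fermat witness: 989 is composite.

78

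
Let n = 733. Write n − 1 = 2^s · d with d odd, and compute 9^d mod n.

1

733 − 1 = 732 = 2^2 · 183, so d = 183.
9^1 ≡ 9 (mod 733)
9^2 ≡ 9^2 = 81 ≡ 81 (mod 733)
9^4 ≡ 81^2 = 6561 ≡ 697 (mod 733)
9^8 ≡ 697^2 = 485809 ≡ 563 (mod 733)
9^16 ≡ 563^2 = 316969 ≡ 313 (mod 733)
9^32 ≡ 313^2 = 97969 ≡ 480 (mod 733)
9^64 ≡ 480^2 = 230400 ≡ 238 (mod 733)
9^128 ≡ 238^2 = 56644 ≡ 203 (mod 733)
183 = 128 + 32 + 16 + 4 + 2 + 1 in binary powers of 2.
So 9^183 ≡ 203 · 480 · 313 · 697 · 81 · 9 ≡ 1 (mod 733).
Since 9^d ≡ 1 (mod 733), base 9 does not prove 733 composite.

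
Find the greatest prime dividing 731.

731 = 17 · 43
43 is prime.
So 731 = 17 · 43; the largest prime factor is 43.

43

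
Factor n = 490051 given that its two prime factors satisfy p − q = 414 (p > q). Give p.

937

Since p = q + 414, we have 490051 = q(q + 414), so q² + 414q − 490051 = 0.
Discriminant: 414² + 4·490051 = 171396 + 1960204 = 2131600; √2131600 = 1460.
q = (−414 + 1460)/2 = 523, and p = q + 414 = 937.
Check: 523 · 937 = 490051.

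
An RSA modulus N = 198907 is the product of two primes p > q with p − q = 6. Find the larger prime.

Since p = q + 6, we have 198907 = q(q + 6), so q² + 6q − 198907 = 0.
Discriminant: 6² + 4·198907 = 36 + 795628 = 795664; √795664 = 892.
q = (−6 + 892)/2 = 443, and p = q + 6 = 449.
Check: 443 · 449 = 198907.

449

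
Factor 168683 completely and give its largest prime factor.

97

168683 = 37 · 4559
4559 = 47 · 97
97 is prime.
So 168683 = 37 · 47 · 97; the largest prime factor is 97.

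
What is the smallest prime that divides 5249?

29

5249 is odd.
Digit sum 20, not divisible by 3.
Ends in 9: not divisible by 5.
7: 5249 = 7·749 + 6
11: 5249 = 11·477 + 2
13: 5249 = 13·403 + 10
17: 5249 = 17·308 + 13
19: 5249 = 19·276 + 5
23: 5249 = 23·228 + 5
29: 5249 = 29·181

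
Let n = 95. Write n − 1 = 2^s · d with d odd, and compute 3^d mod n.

67

95 − 1 = 94 = 2^1 · 47, so d = 47.
3^1 ≡ 3 (mod 95)
3^2 ≡ 3^2 = 9 ≡ 9 (mod 95)
3^4 ≡ 9^2 = 81 ≡ 81 (mod 95)
3^8 ≡ 81^2 = 6561 ≡ 6 (mod 95)
3^16 ≡ 6^2 = 36 ≡ 36 (mod 95)
3^32 ≡ 36^2 = 1296 ≡ 61 (mod 95)
47 = 32 + 8 + 4 + 2 + 1 in binary powers of 2.
So 3^47 ≡ 61 · 6 · 81 · 9 · 3 ≡ 67 (mod 95).
Squaring chain: 67; never reaches −1, so base 3 is a Miller–Rabin witness that 95 is composite.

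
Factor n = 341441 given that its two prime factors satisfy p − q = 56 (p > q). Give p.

Since p = q + 56, we have 341441 = q(q + 56), so q² + 56q − 341441 = 0.
Discriminant: 56² + 4·341441 = 3136 + 1365764 = 1368900; √1368900 = 1170.
q = (−56 + 1170)/2 = 557, and p = q + 56 = 613.
Check: 557 · 613 = 341441.

613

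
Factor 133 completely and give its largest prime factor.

19

133 = 7 · 19
19 is prime.
So 133 = 7 · 19; the largest prime factor is 19.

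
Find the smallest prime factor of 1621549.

1621549 is odd.
Digit sum 28, not divisible by 3.
Ends in 9: not divisible by 5.
7: 1621549 = 7·231649 + 6
11: 1621549 = 11·147413 + 6
13: 1621549 = 13·124734 + 7
17: 1621549 = 17·95385 + 4
19: 1621549 = 19·85344 + 13
23: 1621549 = 23·70502 + 3
29: 1621549 = 29·55915 + 14
31: 1621549 = 31·52308 + 1
37: 1621549 = 37·43825 + 24
41: 1621549 = 41·39549 + 40
43: 1621549 = 43·37710 + 19
47: 1621549 = 47·34501 + 2
53: 1621549 = 53·30595 + 14
59: 1621549 = 59·27483 + 52
61: 1621549 = 61·26582 + 47
67: 1621549 = 67·24202 + 15
71: 1621549 = 71·22838 + 51
73: 1621549 = 73·22213

73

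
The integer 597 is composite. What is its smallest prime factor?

3

597 is odd.
Digit sum 21, divisible by 3.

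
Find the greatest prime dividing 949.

73

949 = 13 · 73
73 is prime.
So 949 = 13 · 73; the largest prime factor is 73.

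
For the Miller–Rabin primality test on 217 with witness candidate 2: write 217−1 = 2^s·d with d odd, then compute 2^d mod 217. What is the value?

190

217 − 1 = 216 = 2^3 · 27, so d = 27.
2^1 ≡ 2 (mod 217)
2^2 ≡ 2^2 = 4 ≡ 4 (mod 217)
2^4 ≡ 4^2 = 16 ≡ 16 (mod 217)
2^8 ≡ 16^2 = 256 ≡ 39 (mod 217)
2^16 ≡ 39^2 = 1521 ≡ 2 (mod 217)
27 = 16 + 8 + 2 + 1 in binary powers of 2.
So 2^27 ≡ 2 · 39 · 4 · 2 ≡ 190 (mod 217).
Squaring chain: 190 → 78 → 8; never reaches −1, so base 2 is a Miller–Rabin witness that 217 is composite.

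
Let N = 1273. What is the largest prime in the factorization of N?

67

1273 = 19 · 67
67 is prime.
So 1273 = 19 · 67; the largest prime factor is 67.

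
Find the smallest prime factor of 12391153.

12391153 is odd.
Digit sum 25, not divisible by 3.
Ends in 3: not divisible by 5.
7: 12391153 = 7·1770164 + 5
11: 12391153 = 11·1126468 + 5
13: 12391153 = 13·953165 + 8
17: 12391153 = 17·728891 + 6
19: 12391153 = 19·652165 + 18
23: 12391153 = 23·538745 + 18
29: 12391153 = 29·427281 + 4
31: 12391153 = 31·399714 + 19
37: 12391153 = 37·334896 + 1
41: 12391153 = 41·302223 + 10
43: 12391153 = 43·288166 + 15
47: 12391153 = 47·263641 + 26
53: 12391153 = 53·233795 + 18
59: 12391153 = 59·210019 + 32
61: 12391153 = 61·203133 + 40
67: 12391153 = 67·184942 + 39
71: 12391153 = 71·174523 + 20
73: 12391153 = 73·169741 + 60
79: 12391153 = 79·156850 + 3
83: 12391153 = 83·149291

83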